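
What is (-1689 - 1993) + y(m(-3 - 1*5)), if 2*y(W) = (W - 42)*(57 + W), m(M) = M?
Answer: -4907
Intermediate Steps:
y(W) = (-42 + W)*(57 + W)/2 (y(W) = ((W - 42)*(57 + W))/2 = ((-42 + W)*(57 + W))/2 = (-42 + W)*(57 + W)/2)
(-1689 - 1993) + y(m(-3 - 1*5)) = (-1689 - 1993) + (-1197 + (-3 - 1*5)²/2 + 15*(-3 - 1*5)/2) = -3682 + (-1197 + (-3 - 5)²/2 + 15*(-3 - 5)/2) = -3682 + (-1197 + (½)*(-8)² + (15/2)*(-8)) = -3682 + (-1197 + (½)*64 - 60) = -3682 + (-1197 + 32 - 60) = -3682 - 1225 = -4907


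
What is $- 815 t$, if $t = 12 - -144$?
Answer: $-127140$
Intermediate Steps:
$t = 156$ ($t = 12 + 144 = 156$)
$- 815 t = \left(-815\right) 156 = -127140$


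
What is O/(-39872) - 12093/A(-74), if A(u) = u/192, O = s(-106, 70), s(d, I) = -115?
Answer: 46288525471/1475264 ≈ 31376.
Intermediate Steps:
O = -115
A(u) = u/192 (A(u) = u*(1/192) = u/192)
O/(-39872) - 12093/A(-74) = -115/(-39872) - 12093/((1/192)*(-74)) = -115*(-1/39872) - 12093/(-37/96) = 115/39872 - 12093*(-96/37) = 115/39872 + 1160928/37 = 46288525471/1475264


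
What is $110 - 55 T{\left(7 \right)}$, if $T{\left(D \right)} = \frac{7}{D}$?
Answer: $55$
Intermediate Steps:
$110 - 55 T{\left(7 \right)} = 110 - 55 \cdot \frac{7}{7} = 110 - 55 \cdot 7 \cdot \frac{1}{7} = 110 - 55 = 55$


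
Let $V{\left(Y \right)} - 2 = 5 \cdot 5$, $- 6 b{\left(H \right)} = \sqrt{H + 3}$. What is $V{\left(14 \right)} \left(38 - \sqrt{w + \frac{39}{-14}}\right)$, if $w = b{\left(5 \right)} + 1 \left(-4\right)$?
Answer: $1026 - \frac{9 \sqrt{-11970 - 588 \sqrt{2}}}{14} \approx 1026.0 - 72.735 i$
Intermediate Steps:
$b{\left(H \right)} = - \frac{\sqrt{3 + H}}{6}$ ($b{\left(H \right)} = - \frac{\sqrt{H + 3}}{6} = - \frac{\sqrt{3 + H}}{6}$)
$V{\left(Y \right)} = 27$ ($V{\left(Y \right)} = 2 + 5 \cdot 5 = 2 + 25 = 27$)
$w = -4 - \frac{\sqrt{2}}{3}$ ($w = - \frac{\sqrt{3 + 5}}{6} + 1 \left(-4\right) = - \frac{\sqrt{8}}{6} - 4 = - \frac{2 \sqrt{2}}{6} - 4 = - \frac{\sqrt{2}}{3} - 4 = -4 - \frac{\sqrt{2}}{3} \approx -4.4714$)
$V{\left(14 \right)} \left(38 - \sqrt{w + \frac{39}{-14}}\right) = 27 \left(38 - \sqrt{\left(-4 - \frac{\sqrt{2}}{3}\right) + \frac{39}{-14}}\right) = 27 \left(38 - \sqrt{\left(-4 - \frac{\sqrt{2}}{3}\right) + 39 \left(- \frac{1}{14}\right)}\right) = 27 \left(38 - \sqrt{\left(-4 - \frac{\sqrt{2}}{3}\right) - \frac{39}{14}}\right) = 27 \left(38 - \sqrt{- \frac{95}{14} - \frac{\sqrt{2}}{3}}\right) = 1026 - 27 \sqrt{- \frac{95}{14} - \frac{\sqrt{2}}{3}}$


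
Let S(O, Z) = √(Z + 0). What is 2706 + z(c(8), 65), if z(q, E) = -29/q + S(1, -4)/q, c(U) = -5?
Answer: 13559/5 - 2*I/5 ≈ 2711.8 - 0.4*I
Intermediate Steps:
S(O, Z) = √Z
z(q, E) = -29/q + 2*I/q (z(q, E) = -29/q + √(-4)/q = -29/q + (2*I)/q = -29/q + 2*I/q)
2706 + z(c(8), 65) = 2706 + (-29 + 2*I)/(-5) = 2706 - (-29 + 2*I)/5 = 2706 + (29/5 - 2*I/5) = 13559/5 - 2*I/5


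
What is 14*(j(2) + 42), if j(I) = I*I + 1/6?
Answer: 1939/3 ≈ 646.33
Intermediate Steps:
j(I) = ⅙ + I² (j(I) = I² + ⅙ = ⅙ + I²)
14*(j(2) + 42) = 14*((⅙ + 2²) + 42) = 14*((⅙ + 4) + 42) = 14*(25/6 + 42) = 14*(277/6) = 1939/3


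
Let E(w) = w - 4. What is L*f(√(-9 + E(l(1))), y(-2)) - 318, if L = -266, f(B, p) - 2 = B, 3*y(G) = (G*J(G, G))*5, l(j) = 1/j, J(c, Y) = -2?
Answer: -850 - 532*I*√3 ≈ -850.0 - 921.45*I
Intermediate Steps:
E(w) = -4 + w
y(G) = -10*G/3 (y(G) = ((G*(-2))*5)/3 = (-2*G*5)/3 = (-10*G)/3 = -10*G/3)
f(B, p) = 2 + B
L*f(√(-9 + E(l(1))), y(-2)) - 318 = -266*(2 + √(-9 + (-4 + 1/1))) - 318 = -266*(2 + √(-9 + (-4 + 1))) - 318 = -266*(2 + √(-9 - 3)) - 318 = -266*(2 + √(-12)) - 318 = -266*(2 + 2*I*√3) - 318 = (-532 - 532*I*√3) - 318 = -850 - 532*I*√3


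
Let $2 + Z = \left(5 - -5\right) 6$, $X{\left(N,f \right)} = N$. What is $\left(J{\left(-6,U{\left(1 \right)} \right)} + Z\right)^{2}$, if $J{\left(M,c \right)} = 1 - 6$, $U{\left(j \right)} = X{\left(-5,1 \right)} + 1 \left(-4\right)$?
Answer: $2809$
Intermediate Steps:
$U{\left(j \right)} = -9$ ($U{\left(j \right)} = -5 + 1 \left(-4\right) = -5 - 4 = -9$)
$Z = 58$ ($Z = -2 + \left(5 - -5\right) 6 = -2 + \left(5 + 5\right) 6 = -2 + 10 \cdot 6 = -2 + 60 = 58$)
$J{\left(M,c \right)} = -5$
$\left(J{\left(-6,U{\left(1 \right)} \right)} + Z\right)^{2} = \left(-5 + 58\right)^{2} = 53^{2} = 2809$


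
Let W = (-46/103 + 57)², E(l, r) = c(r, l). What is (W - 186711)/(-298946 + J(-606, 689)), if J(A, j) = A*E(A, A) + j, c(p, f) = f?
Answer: -1946886374/731798211 ≈ -2.6604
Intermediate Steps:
E(l, r) = l
J(A, j) = j + A² (J(A, j) = A*A + j = A² + j = j + A²)
W = 33930625/10609 (W = (-46*1/103 + 57)² = (-46/103 + 57)² = (5825/103)² = 33930625/10609 ≈ 3198.3)
(W - 186711)/(-298946 + J(-606, 689)) = (33930625/10609 - 186711)/(-298946 + (689 + (-606)²)) = -1946886374/(10609*(-298946 + (689 + 367236))) = -1946886374/(10609*(-298946 + 367925)) = -1946886374/10609/68979 = -1946886374/10609*1/68979 = -1946886374/731798211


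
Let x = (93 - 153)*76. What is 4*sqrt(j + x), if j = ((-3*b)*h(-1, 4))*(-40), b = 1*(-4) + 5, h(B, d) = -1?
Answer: 24*I*sqrt(130) ≈ 273.64*I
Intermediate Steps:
b = 1 (b = -4 + 5 = 1)
j = -120 (j = (-3*1*(-1))*(-40) = -3*(-1)*(-40) = 3*(-40) = -120)
x = -4560 (x = -60*76 = -4560)
4*sqrt(j + x) = 4*sqrt(-120 - 4560) = 4*sqrt(-4680) = 4*(6*I*sqrt(130)) = 24*I*sqrt(130)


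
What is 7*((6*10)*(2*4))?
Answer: 3360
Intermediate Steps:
7*((6*10)*(2*4)) = 7*(60*8) = 7*480 = 3360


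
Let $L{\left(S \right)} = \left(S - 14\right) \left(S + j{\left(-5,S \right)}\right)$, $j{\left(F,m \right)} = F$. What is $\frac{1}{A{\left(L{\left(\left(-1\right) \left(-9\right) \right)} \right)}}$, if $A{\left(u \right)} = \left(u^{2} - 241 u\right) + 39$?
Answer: $\frac{1}{5259} \approx 0.00019015$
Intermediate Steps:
$L{\left(S \right)} = \left(-14 + S\right) \left(-5 + S\right)$ ($L{\left(S \right)} = \left(S - 14\right) \left(S - 5\right) = \left(-14 + S\right) \left(-5 + S\right)$)
$A{\left(u \right)} = 39 + u^{2} - 241 u$
$\frac{1}{A{\left(L{\left(\left(-1\right) \left(-9\right) \right)} \right)}} = \frac{1}{39 + \left(70 + \left(\left(-1\right) \left(-9\right)\right)^{2} - 19 \left(\left(-1\right) \left(-9\right)\right)\right)^{2} - 241 \left(70 + \left(\left(-1\right) \left(-9\right)\right)^{2} - 19 \left(\left(-1\right) \left(-9\right)\right)\right)} = \frac{1}{39 + \left(70 + 9^{2} - 171\right)^{2} - 241 \left(70 + 9^{2} - 171\right)} = \frac{1}{39 + \left(70 + 81 - 171\right)^{2} - 241 \left(70 + 81 - 171\right)} = \frac{1}{39 + \left(-20\right)^{2} - -4820} = \frac{1}{39 + 400 + 4820} = \frac{1}{5259}$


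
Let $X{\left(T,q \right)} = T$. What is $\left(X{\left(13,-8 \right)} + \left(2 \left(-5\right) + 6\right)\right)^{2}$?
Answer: $81$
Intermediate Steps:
$\left(X{\left(13,-8 \right)} + \left(2 \left(-5\right) + 6\right)\right)^{2} = \left(13 + \left(2 \left(-5\right) + 6\right)\right)^{2} = \left(13 + \left(-10 + 6\right)\right)^{2} = \left(13 - 4\right)^{2} = 9^{2} = 81$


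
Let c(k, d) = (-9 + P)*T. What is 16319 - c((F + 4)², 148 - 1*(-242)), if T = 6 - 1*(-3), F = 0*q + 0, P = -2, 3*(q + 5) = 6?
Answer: 16418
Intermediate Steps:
q = -3 (q = -5 + (⅓)*6 = -5 + 2 = -3)
F = 0 (F = 0*(-3) + 0 = 0 + 0 = 0)
T = 9 (T = 6 + 3 = 9)
c(k, d) = -99 (c(k, d) = (-9 - 2)*9 = -11*9 = -99)
16319 - c((F + 4)², 148 - 1*(-242)) = 16319 - 1*(-99) = 16319 + 99 = 16418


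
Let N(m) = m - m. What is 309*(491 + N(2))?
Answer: 151719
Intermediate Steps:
N(m) = 0
309*(491 + N(2)) = 309*(491 + 0) = 309*491 = 151719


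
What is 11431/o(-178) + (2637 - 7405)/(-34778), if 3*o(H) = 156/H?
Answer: -17690793667/452114 ≈ -39129.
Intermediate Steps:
o(H) = 52/H (o(H) = (156/H)/3 = 52/H)
11431/o(-178) + (2637 - 7405)/(-34778) = 11431/((52/(-178))) + (2637 - 7405)/(-34778) = 11431/((52*(-1/178))) - 4768*(-1/34778) = 11431/(-26/89) + 2384/17389 = 11431*(-89/26) + 2384/17389 = -1017359/26 + 2384/17389 = -17690793667/452114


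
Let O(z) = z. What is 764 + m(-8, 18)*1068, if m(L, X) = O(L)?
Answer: -7780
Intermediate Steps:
m(L, X) = L
764 + m(-8, 18)*1068 = 764 - 8*1068 = 764 - 8544 = -7780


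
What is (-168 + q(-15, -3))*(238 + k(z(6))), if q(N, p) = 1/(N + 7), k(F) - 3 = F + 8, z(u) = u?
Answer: -342975/8 ≈ -42872.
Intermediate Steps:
k(F) = 11 + F (k(F) = 3 + (F + 8) = 3 + (8 + F) = 11 + F)
q(N, p) = 1/(7 + N)
(-168 + q(-15, -3))*(238 + k(z(6))) = (-168 + 1/(7 - 15))*(238 + (11 + 6)) = (-168 + 1/(-8))*(238 + 17) = (-168 - ⅛)*255 = -1345/8*255 = -342975/8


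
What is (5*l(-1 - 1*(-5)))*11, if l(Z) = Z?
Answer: 220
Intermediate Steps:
(5*l(-1 - 1*(-5)))*11 = (5*(-1 - 1*(-5)))*11 = (5*(-1 + 5))*11 = (5*4)*11 = 20*11 = 220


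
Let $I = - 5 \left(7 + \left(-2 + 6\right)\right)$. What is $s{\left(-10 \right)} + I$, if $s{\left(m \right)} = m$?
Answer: $-65$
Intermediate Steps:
$I = -55$ ($I = - 5 \left(7 + 4\right) = \left(-5\right) 11 = -55$)
$s{\left(-10 \right)} + I = -10 - 55 = -65$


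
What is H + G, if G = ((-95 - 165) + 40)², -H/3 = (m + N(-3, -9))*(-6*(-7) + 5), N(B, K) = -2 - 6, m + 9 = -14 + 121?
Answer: 35710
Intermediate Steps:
m = 98 (m = -9 + (-14 + 121) = -9 + 107 = 98)
N(B, K) = -8
H = -12690 (H = -3*(98 - 8)*(-6*(-7) + 5) = -270*(42 + 5) = -270*47 = -3*4230 = -12690)
G = 48400 (G = (-260 + 40)² = (-220)² = 48400)
H + G = -12690 + 48400 = 35710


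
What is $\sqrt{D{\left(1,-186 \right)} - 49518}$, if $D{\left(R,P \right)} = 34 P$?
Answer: $i \sqrt{55842} \approx 236.31 i$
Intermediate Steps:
$\sqrt{D{\left(1,-186 \right)} - 49518} = \sqrt{34 \left(-186\right) - 49518} = \sqrt{-6324 - 49518} = \sqrt{-55842} = i \sqrt{55842}$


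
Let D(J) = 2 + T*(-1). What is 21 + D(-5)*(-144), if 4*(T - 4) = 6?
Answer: 525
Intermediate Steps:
T = 11/2 (T = 4 + (¼)*6 = 4 + 3/2 = 11/2 ≈ 5.5000)
D(J) = -7/2 (D(J) = 2 + (11/2)*(-1) = 2 - 11/2 = -7/2)
21 + D(-5)*(-144) = 21 - 7/2*(-144) = 21 + 504 = 525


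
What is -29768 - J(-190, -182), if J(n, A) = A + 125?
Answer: -29711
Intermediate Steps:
J(n, A) = 125 + A
-29768 - J(-190, -182) = -29768 - (125 - 182) = -29768 - 1*(-57) = -29768 + 57 = -29711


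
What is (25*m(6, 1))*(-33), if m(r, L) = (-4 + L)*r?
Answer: 14850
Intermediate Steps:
m(r, L) = r*(-4 + L)
(25*m(6, 1))*(-33) = (25*(6*(-4 + 1)))*(-33) = (25*(6*(-3)))*(-33) = (25*(-18))*(-33) = -450*(-33) = 14850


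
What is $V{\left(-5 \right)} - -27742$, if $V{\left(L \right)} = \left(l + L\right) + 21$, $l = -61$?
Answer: $27697$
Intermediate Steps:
$V{\left(L \right)} = -40 + L$ ($V{\left(L \right)} = \left(-61 + L\right) + 21 = -40 + L$)
$V{\left(-5 \right)} - -27742 = \left(-40 - 5\right) - -27742 = -45 + 27742 = 27697$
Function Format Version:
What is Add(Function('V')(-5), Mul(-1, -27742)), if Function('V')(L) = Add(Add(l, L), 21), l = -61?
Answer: 27697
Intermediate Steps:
Function('V')(L) = Add(-40, L) (Function('V')(L) = Add(Add(-61, L), 21) = Add(-40, L))
Add(Function('V')(-5), Mul(-1, -27742)) = Add(Add(-40, -5), Mul(-1, -27742)) = Add(-45, 27742) = 27697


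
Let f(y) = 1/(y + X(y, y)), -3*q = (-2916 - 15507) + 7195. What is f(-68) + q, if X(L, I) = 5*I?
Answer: 1527007/408 ≈ 3742.7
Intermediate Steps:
q = 11228/3 (q = -((-2916 - 15507) + 7195)/3 = -(-18423 + 7195)/3 = -⅓*(-11228) = 11228/3 ≈ 3742.7)
f(y) = 1/(6*y) (f(y) = 1/(y + 5*y) = 1/(6*y))
f(-68) + q = (⅙)/(-68) + 11228/3 = (⅙)*(-1/68) + 11228/3 = -1/408 + 11228/3 = 1527007/408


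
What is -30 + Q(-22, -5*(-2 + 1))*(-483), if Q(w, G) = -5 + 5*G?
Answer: -9690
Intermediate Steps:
-30 + Q(-22, -5*(-2 + 1))*(-483) = -30 + (-5 + 5*(-5*(-2 + 1)))*(-483) = -30 + (-5 + 5*(-5*(-1)))*(-483) = -30 + (-5 + 5*5)*(-483) = -30 + (-5 + 25)*(-483) = -30 + 20*(-483) = -30 - 9660 = -9690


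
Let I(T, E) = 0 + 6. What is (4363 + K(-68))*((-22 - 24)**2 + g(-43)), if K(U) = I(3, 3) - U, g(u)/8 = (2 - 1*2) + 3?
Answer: 9495180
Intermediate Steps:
I(T, E) = 6
g(u) = 24 (g(u) = 8*((2 - 1*2) + 3) = 8*((2 - 2) + 3) = 8*(0 + 3) = 8*3 = 24)
K(U) = 6 - U
(4363 + K(-68))*((-22 - 24)**2 + g(-43)) = (4363 + (6 - 1*(-68)))*((-22 - 24)**2 + 24) = (4363 + (6 + 68))*((-46)**2 + 24) = (4363 + 74)*(2116 + 24) = 4437*2140 = 9495180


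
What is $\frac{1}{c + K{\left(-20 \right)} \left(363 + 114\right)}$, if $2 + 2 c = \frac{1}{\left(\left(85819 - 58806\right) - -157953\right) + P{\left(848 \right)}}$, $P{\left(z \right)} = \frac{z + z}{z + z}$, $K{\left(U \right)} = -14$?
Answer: $- \frac{369934}{2470789185} \approx -0.00014972$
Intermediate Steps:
$P{\left(z \right)} = 1$ ($P{\left(z \right)} = \frac{2 z}{2 z} = 2 z \frac{1}{2 z} = 1$)
$c = - \frac{369933}{369934}$ ($c = -1 + \frac{1}{2 \left(\left(\left(85819 - 58806\right) - -157953\right) + 1\right)} = -1 + \frac{1}{2 \left(\left(27013 + 157953\right) + 1\right)} = -1 + \frac{1}{2 \left(184966 + 1\right)} = -1 + \frac{1}{2 \cdot 184967} = -1 + \frac{1}{2} \cdot \frac{1}{184967} = -1 + \frac{1}{369934} = - \frac{369933}{369934} \approx -1.0$)
$\frac{1}{c + K{\left(-20 \right)} \left(363 + 114\right)} = \frac{1}{- \frac{369933}{369934} - 14 \left(363 + 114\right)} = \frac{1}{- \frac{369933}{369934} - 6678} = \frac{1}{- \frac{2470789185}{369934}} = - \frac{369934}{2470789185}$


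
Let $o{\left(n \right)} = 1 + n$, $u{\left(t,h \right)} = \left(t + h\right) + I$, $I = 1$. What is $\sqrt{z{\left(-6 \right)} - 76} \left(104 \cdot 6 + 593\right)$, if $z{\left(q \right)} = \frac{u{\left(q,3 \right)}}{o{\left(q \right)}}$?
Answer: $\frac{3651 i \sqrt{210}}{5} \approx 10582.0 i$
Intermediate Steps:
$u{\left(t,h \right)} = 1 + h + t$ ($u{\left(t,h \right)} = \left(t + h\right) + 1 = \left(h + t\right) + 1 = 1 + h + t$)
$z{\left(q \right)} = \frac{4 + q}{1 + q}$ ($z{\left(q \right)} = \frac{1 + 3 + q}{1 + q} = \frac{4 + q}{1 + q}$)
$\sqrt{z{\left(-6 \right)} - 76} \left(104 \cdot 6 + 593\right) = \sqrt{\frac{4 - 6}{1 - 6} - 76} \left(104 \cdot 6 + 593\right) = \sqrt{\frac{1}{-5} \left(-2\right) - 76} \left(624 + 593\right) = \sqrt{\left(- \frac{1}{5}\right) \left(-2\right) - 76} \cdot 1217 = \sqrt{\frac{2}{5} - 76} \cdot 1217 = \sqrt{- \frac{378}{5}} \cdot 1217 = \frac{3 i \sqrt{210}}{5} \cdot 1217 = \frac{3651 i \sqrt{210}}{5}$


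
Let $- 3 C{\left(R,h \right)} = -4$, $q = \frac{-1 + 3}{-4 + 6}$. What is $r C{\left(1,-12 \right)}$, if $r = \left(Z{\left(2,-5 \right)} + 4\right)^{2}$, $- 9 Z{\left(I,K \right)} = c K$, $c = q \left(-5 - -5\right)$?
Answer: $\frac{64}{3} \approx 21.333$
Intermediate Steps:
$q = 1$ ($q = \frac{2}{2} = 2 \cdot \frac{1}{2} = 1$)
$C{\left(R,h \right)} = \frac{4}{3}$ ($C{\left(R,h \right)} = \left(- \frac{1}{3}\right) \left(-4\right) = \frac{4}{3}$)
$c = 0$ ($c = 1 \left(-5 - -5\right) = 1 \left(-5 + 5\right) = 1 \cdot 0 = 0$)
$Z{\left(I,K \right)} = 0$ ($Z{\left(I,K \right)} = - \frac{0 K}{9} = \left(- \frac{1}{9}\right) 0 = 0$)
$r = 16$ ($r = \left(0 + 4\right)^{2} = 4^{2} = 16$)
$r C{\left(1,-12 \right)} = 16 \cdot \frac{4}{3} = \frac{64}{3}$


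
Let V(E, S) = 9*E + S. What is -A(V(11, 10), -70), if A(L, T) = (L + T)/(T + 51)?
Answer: 39/19 ≈ 2.0526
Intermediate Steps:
V(E, S) = S + 9*E
A(L, T) = (L + T)/(51 + T)
-A(V(11, 10), -70) = -((10 + 9*11) - 70)/(51 - 70) = -((10 + 99) - 70)/(-19) = -(-1)*(109 - 70)/19 = -(-1)*39/19 = -1*(-39/19) = 39/19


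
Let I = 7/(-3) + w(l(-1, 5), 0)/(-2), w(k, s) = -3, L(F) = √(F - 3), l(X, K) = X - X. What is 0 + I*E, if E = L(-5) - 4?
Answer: 10/3 - 5*I*√2/3 ≈ 3.3333 - 2.357*I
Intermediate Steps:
l(X, K) = 0
L(F) = √(-3 + F)
E = -4 + 2*I*√2 (E = √(-3 - 5) - 4 = √(-8) - 4 = 2*I*√2 - 4 = -4 + 2*I*√2 ≈ -4.0 + 2.8284*I)
I = -⅚ (I = 7/(-3) - 3/(-2) = 7*(-⅓) - 3*(-½) = -7/3 + 3/2 = -⅚ ≈ -0.83333)
0 + I*E = 0 - 5*(-4 + 2*I*√2)/6 = 0 + (10/3 - 5*I*√2/3) = 10/3 - 5*I*√2/3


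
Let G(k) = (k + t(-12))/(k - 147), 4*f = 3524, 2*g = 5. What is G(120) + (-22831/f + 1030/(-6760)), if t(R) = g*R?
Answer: -52529057/1786668 ≈ -29.401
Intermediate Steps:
g = 5/2 (g = (½)*5 = 5/2 ≈ 2.5000)
f = 881 (f = (¼)*3524 = 881)
t(R) = 5*R/2
G(k) = (-30 + k)/(-147 + k) (G(k) = (k + (5/2)*(-12))/(k - 147) = (k - 30)/(-147 + k) = (-30 + k)/(-147 + k))
G(120) + (-22831/f + 1030/(-6760)) = (-30 + 120)/(-147 + 120) + (-22831/881 + 1030/(-6760)) = 90/(-27) + (-22831*1/881 + 1030*(-1/6760)) = -1/27*90 + (-22831/881 - 103/676) = -10/3 - 15524499/595556 = -52529057/1786668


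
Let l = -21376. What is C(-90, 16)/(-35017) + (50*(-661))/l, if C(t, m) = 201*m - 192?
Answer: 546335413/374261696 ≈ 1.4598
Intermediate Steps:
C(t, m) = -192 + 201*m
C(-90, 16)/(-35017) + (50*(-661))/l = (-192 + 201*16)/(-35017) + (50*(-661))/(-21376) = (-192 + 3216)*(-1/35017) - 33050*(-1/21376) = 3024*(-1/35017) + 16525/10688 = -3024/35017 + 16525/10688 = 546335413/374261696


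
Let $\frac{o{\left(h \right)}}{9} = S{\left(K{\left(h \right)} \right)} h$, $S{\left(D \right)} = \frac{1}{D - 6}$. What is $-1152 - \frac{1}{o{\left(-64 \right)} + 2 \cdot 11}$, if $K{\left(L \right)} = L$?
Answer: $- \frac{1218851}{1058} \approx -1152.0$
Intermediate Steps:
$S{\left(D \right)} = \frac{1}{-6 + D}$
$o{\left(h \right)} = \frac{9 h}{-6 + h}$ ($o{\left(h \right)} = 9 \frac{h}{-6 + h} = \frac{9 h}{-6 + h}$)
$-1152 - \frac{1}{o{\left(-64 \right)} + 2 \cdot 11} = -1152 - \frac{1}{9 \left(-64\right) \frac{1}{-6 - 64} + 2 \cdot 11} = -1152 - \frac{1}{9 \left(-64\right) \frac{1}{-70} + 22} = -1152 - \frac{1}{9 \left(-64\right) \left(- \frac{1}{70}\right) + 22} = -1152 - \frac{1}{\frac{288}{35} + 22} = -1152 - \frac{1}{\frac{1058}{35}} = -1152 - \frac{35}{1058} = - \frac{1218851}{1058}$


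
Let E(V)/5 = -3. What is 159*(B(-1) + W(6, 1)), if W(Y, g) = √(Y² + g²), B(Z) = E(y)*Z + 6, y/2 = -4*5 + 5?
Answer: 3339 + 159*√37 ≈ 4306.2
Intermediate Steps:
y = -30 (y = 2*(-4*5 + 5) = 2*(-20 + 5) = 2*(-15) = -30)
E(V) = -15 (E(V) = 5*(-3) = -15)
B(Z) = 6 - 15*Z (B(Z) = -15*Z + 6 = 6 - 15*Z)
159*(B(-1) + W(6, 1)) = 159*((6 - 15*(-1)) + √(6² + 1²)) = 159*((6 + 15) + √(36 + 1)) = 159*(21 + √37) = 3339 + 159*√37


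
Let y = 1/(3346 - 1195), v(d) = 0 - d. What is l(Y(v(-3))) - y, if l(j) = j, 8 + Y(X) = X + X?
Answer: -4303/2151 ≈ -2.0005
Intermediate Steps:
v(d) = -d
Y(X) = -8 + 2*X (Y(X) = -8 + (X + X) = -8 + 2*X)
y = 1/2151 ≈ 0.00046490
l(Y(v(-3))) - y = (-8 + 2*(-1*(-3))) - 1*1/2151 = (-8 + 2*3) - 1/2151 = (-8 + 6) - 1/2151 = -2 - 1/2151 = -4303/2151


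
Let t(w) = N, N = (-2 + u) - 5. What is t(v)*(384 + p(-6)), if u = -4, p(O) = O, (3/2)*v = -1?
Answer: -4158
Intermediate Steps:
v = -2/3 (v = (2/3)*(-1) = -2/3 ≈ -0.66667)
N = -11 (N = (-2 - 4) - 5 = -6 - 5 = -11)
t(w) = -11
t(v)*(384 + p(-6)) = -11*(384 - 6) = -11*378 = -4158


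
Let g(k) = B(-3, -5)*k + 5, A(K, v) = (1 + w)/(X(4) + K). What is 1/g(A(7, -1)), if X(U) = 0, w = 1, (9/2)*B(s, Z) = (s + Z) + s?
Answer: 63/271 ≈ 0.23247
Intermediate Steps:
B(s, Z) = 2*Z/9 + 4*s/9 (B(s, Z) = 2*((s + Z) + s)/9 = 2*((Z + s) + s)/9 = 2*(Z + 2*s)/9 = 2*Z/9 + 4*s/9)
A(K, v) = 2/K (A(K, v) = (1 + 1)/(0 + K) = 2/K)
g(k) = 5 - 22*k/9 (g(k) = ((2/9)*(-5) + (4/9)*(-3))*k + 5 = (-10/9 - 4/3)*k + 5 = -22*k/9 + 5 = 5 - 22*k/9)
1/g(A(7, -1)) = 1/(5 - 44/(9*7)) = 1/(5 - 22/9*2/7) = 1/(5 - 44/63) = 1/(271/63) = 63/271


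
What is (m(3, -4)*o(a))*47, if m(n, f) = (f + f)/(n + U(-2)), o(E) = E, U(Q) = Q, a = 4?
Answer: -1504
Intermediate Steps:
m(n, f) = 2*f/(-2 + n) (m(n, f) = (f + f)/(n - 2) = (2*f)/(-2 + n) = 2*f/(-2 + n))
(m(3, -4)*o(a))*47 = ((2*(-4)/(-2 + 3))*4)*47 = ((2*(-4)/1)*4)*47 = ((2*(-4)*1)*4)*47 = -8*4*47 = -32*47 = -1504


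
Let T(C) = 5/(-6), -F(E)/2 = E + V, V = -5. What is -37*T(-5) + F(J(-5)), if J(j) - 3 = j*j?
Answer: -91/6 ≈ -15.167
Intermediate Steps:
J(j) = 3 + j² (J(j) = 3 + j*j = 3 + j²)
F(E) = 10 - 2*E (F(E) = -2*(E - 5) = -2*(-5 + E) = 10 - 2*E)
T(C) = -⅚ (T(C) = 5*(-⅙) = -⅚)
-37*T(-5) + F(J(-5)) = -37*(-⅚) + (10 - 2*(3 + (-5)²)) = 185/6 + (10 - 2*(3 + 25)) = 185/6 + (10 - 2*28) = 185/6 + (10 - 56) = 185/6 - 46 = -91/6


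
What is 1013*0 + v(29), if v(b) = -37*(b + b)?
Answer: -2146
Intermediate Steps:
v(b) = -74*b
1013*0 + v(29) = 1013*0 - 74*29 = 0 - 2146 = -2146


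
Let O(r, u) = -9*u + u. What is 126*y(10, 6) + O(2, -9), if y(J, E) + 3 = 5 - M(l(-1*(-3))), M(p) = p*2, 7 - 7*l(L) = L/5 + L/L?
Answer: 648/5 ≈ 129.60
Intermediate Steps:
l(L) = 6/7 - L/35 (l(L) = 1 - (L/5 + L/L)/7 = 1 - (L*(⅕) + 1)/7 = 1 - (L/5 + 1)/7 = 1 - (1 + L/5)/7 = 1 + (-⅐ - L/35) = 6/7 - L/35)
M(p) = 2*p
y(J, E) = 16/35 (y(J, E) = -3 + (5 - 2*(6/7 - (-1)*(-3)/35)) = -3 + (5 - 2*(6/7 - 1/35*3)) = -3 + (5 - 2*(6/7 - 3/35)) = -3 + (5 - 2*27/35) = -3 + (5 - 1*54/35) = -3 + (5 - 54/35) = -3 + 121/35 = 16/35)
O(r, u) = -8*u
126*y(10, 6) + O(2, -9) = 126*(16/35) - 8*(-9) = 288/5 + 72 = 648/5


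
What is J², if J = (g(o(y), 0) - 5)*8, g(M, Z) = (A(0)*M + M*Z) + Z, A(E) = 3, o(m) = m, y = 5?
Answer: 6400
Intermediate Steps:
g(M, Z) = Z + 3*M + M*Z (g(M, Z) = (3*M + M*Z) + Z = Z + 3*M + M*Z)
J = 80 (J = ((0 + 3*5 + 5*0) - 5)*8 = ((0 + 15 + 0) - 5)*8 = (15 - 5)*8 = 10*8 = 80)
J² = 80² = 6400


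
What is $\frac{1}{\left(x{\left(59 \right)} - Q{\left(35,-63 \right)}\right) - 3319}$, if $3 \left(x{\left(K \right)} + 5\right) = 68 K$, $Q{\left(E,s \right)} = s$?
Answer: $- \frac{3}{5771} \approx -0.00051984$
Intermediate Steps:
$x{\left(K \right)} = -5 + \frac{68 K}{3}$
$\frac{1}{\left(x{\left(59 \right)} - Q{\left(35,-63 \right)}\right) - 3319} = \frac{1}{\left(\left(-5 + \frac{68}{3} \cdot 59\right) - -63\right) - 3319} = \frac{1}{\left(\left(-5 + \frac{4012}{3}\right) + 63\right) - 3319} = \frac{1}{\left(\frac{3997}{3} + 63\right) - 3319} = \frac{1}{\frac{4186}{3} - 3319} = \frac{1}{- \frac{5771}{3}} = - \frac{3}{5771}$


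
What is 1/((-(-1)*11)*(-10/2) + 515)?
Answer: 1/460 ≈ 0.0021739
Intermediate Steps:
1/((-(-1)*11)*(-10/2) + 515) = 1/((-1*(-11))*(-10*1/2) + 515) = 1/(11*(-5) + 515) = 1/(-55 + 515) = 1/460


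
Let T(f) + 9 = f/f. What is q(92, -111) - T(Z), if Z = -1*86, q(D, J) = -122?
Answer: -114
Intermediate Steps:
Z = -86
T(f) = -8 (T(f) = -9 + f/f = -9 + 1 = -8)
q(92, -111) - T(Z) = -122 - 1*(-8) = -122 + 8 = -114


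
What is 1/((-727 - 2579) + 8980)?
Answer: 1/5674 ≈ 0.00017624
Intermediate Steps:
1/((-727 - 2579) + 8980) = 1/(-3306 + 8980) = 1/5674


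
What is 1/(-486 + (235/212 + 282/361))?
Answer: -76532/37049933 ≈ -0.0020656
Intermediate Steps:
1/(-486 + (235/212 + 282/361)) = 1/(-486 + 144619/76532) = 1/(-37049933/76532) = -76532/37049933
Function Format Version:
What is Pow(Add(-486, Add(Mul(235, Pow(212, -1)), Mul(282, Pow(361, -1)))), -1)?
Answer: Rational(-76532, 37049933) ≈ -0.0020656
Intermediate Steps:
Pow(Add(-486, Add(Mul(235, Pow(212, -1)), Mul(282, Pow(361, -1)))), -1) = Pow(Add(-486, Add(Mul(235, Rational(1, 212)), Mul(282, Rational(1, 361)))), -1) = Pow(Add(-486, Add(Rational(235, 212), Rational(282, 361))), -1) = Pow(Add(-486, Rational(144619, 76532)), -1) = Pow(Rational(-37049933, 76532), -1) = Rational(-76532, 37049933)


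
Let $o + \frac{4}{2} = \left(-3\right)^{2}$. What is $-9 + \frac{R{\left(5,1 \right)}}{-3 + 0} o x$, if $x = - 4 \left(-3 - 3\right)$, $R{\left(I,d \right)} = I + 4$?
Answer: $-513$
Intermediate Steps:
$o = 7$ ($o = -2 + \left(-3\right)^{2} = -2 + 9 = 7$)
$R{\left(I,d \right)} = 4 + I$
$x = 24$ ($x = \left(-4\right) \left(-6\right) = 24$)
$-9 + \frac{R{\left(5,1 \right)}}{-3 + 0} o x = -9 + \frac{4 + 5}{-3 + 0} \cdot 7 \cdot 24 = -9 + \frac{9}{-3} \cdot 7 \cdot 24 = -9 + 9 \left(- \frac{1}{3}\right) 7 \cdot 24 = -9 + \left(-3\right) 7 \cdot 24 = -9 - 504 = -513$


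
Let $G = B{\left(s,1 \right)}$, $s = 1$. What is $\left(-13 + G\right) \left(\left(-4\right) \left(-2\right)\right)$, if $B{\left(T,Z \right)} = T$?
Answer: $-96$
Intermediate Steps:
$G = 1$
$\left(-13 + G\right) \left(\left(-4\right) \left(-2\right)\right) = \left(-13 + 1\right) \left(\left(-4\right) \left(-2\right)\right) = \left(-12\right) 8 = -96$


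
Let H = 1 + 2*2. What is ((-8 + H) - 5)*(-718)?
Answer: 5744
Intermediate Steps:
H = 5 (H = 1 + 4 = 5)
((-8 + H) - 5)*(-718) = ((-8 + 5) - 5)*(-718) = (-3 - 5)*(-718) = -8*(-718) = 5744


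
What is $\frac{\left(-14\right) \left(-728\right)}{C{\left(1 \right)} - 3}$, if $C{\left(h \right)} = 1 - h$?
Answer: $- \frac{10192}{3} \approx -3397.3$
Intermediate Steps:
$\frac{\left(-14\right) \left(-728\right)}{C{\left(1 \right)} - 3} = \frac{\left(-14\right) \left(-728\right)}{\left(1 - 1\right) - 3} = \frac{10192}{\left(1 - 1\right) - 3} = \frac{10192}{0 - 3} = \frac{10192}{-3} = 10192 \left(- \frac{1}{3}\right) = - \frac{10192}{3}$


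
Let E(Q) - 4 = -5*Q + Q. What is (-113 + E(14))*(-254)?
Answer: 41910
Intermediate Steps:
E(Q) = 4 - 4*Q (E(Q) = 4 + (-5*Q + Q) = 4 - 4*Q)
(-113 + E(14))*(-254) = (-113 + (4 - 4*14))*(-254) = (-113 + (4 - 56))*(-254) = (-113 - 52)*(-254) = -165*(-254) = 41910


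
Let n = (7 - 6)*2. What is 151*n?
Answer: 302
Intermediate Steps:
n = 2 (n = 1*2 = 2)
151*n = 151*2 = 302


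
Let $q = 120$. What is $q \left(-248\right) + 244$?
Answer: $-29516$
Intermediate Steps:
$q \left(-248\right) + 244 = 120 \left(-248\right) + 244 = -29760 + 244 = -29516$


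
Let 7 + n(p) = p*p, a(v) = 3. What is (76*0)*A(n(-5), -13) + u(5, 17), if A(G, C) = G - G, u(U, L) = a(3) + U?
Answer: 8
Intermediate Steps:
u(U, L) = 3 + U
n(p) = -7 + p² (n(p) = -7 + p*p = -7 + p²)
A(G, C) = 0
(76*0)*A(n(-5), -13) + u(5, 17) = (76*0)*0 + (3 + 5) = 0*0 + 8 = 0 + 8 = 8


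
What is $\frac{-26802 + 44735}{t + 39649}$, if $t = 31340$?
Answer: $\frac{17933}{70989} \approx 0.25262$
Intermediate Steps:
$\frac{-26802 + 44735}{t + 39649} = \frac{-26802 + 44735}{31340 + 39649} = \frac{17933}{70989}$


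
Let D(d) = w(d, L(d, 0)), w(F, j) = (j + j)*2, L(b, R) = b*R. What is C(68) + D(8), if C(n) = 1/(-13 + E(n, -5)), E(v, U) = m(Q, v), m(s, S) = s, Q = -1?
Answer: -1/14 ≈ -0.071429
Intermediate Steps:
L(b, R) = R*b
w(F, j) = 4*j (w(F, j) = (2*j)*2 = 4*j)
D(d) = 0 (D(d) = 4*(0*d) = 4*0 = 0)
E(v, U) = -1
C(n) = -1/14 (C(n) = 1/(-13 - 1) = 1/(-14) = -1/14)
C(68) + D(8) = -1/14 + 0 = -1/14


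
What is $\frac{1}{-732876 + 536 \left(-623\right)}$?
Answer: $- \frac{1}{1066804} \approx -9.3738 \cdot 10^{-7}$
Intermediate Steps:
$\frac{1}{-732876 + 536 \left(-623\right)} = \frac{1}{-732876 - 333928} = \frac{1}{-1066804} = - \frac{1}{1066804}$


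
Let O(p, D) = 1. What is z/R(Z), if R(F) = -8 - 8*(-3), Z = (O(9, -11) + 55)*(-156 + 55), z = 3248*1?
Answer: 203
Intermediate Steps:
z = 3248
Z = -5656 (Z = (1 + 55)*(-156 + 55) = 56*(-101) = -5656)
R(F) = 16 (R(F) = -8 + 24 = 16)
z/R(Z) = 3248/16 = 3248*(1/16) = 203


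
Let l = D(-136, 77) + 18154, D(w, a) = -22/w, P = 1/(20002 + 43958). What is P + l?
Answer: 19739383187/1087320 ≈ 18154.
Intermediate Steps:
P = 1/63960 ≈ 1.5635e-5
l = 1234483/68 (l = -22/(-136) + 18154 = -22*(-1/136) + 18154 = 11/68 + 18154 = 1234483/68 ≈ 18154.)
P + l = 1/63960 + 1234483/68 = 19739383187/1087320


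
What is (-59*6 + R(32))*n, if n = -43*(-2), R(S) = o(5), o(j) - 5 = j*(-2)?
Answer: -30874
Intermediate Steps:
o(j) = 5 - 2*j (o(j) = 5 + j*(-2) = 5 - 2*j)
R(S) = -5 (R(S) = 5 - 2*5 = 5 - 10 = -5)
n = 86
(-59*6 + R(32))*n = (-59*6 - 5)*86 = (-354 - 5)*86 = -359*86 = -30874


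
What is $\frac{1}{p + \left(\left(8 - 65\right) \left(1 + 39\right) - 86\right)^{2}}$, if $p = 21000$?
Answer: $\frac{1}{5618956} \approx 1.7797 \cdot 10^{-7}$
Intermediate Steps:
$\frac{1}{p + \left(\left(8 - 65\right) \left(1 + 39\right) - 86\right)^{2}} = \frac{1}{21000 + \left(\left(8 - 65\right) \left(1 + 39\right) - 86\right)^{2}} = \frac{1}{21000 + \left(\left(-57\right) 40 - 86\right)^{2}} = \frac{1}{21000 + \left(-2280 - 86\right)^{2}} = \frac{1}{21000 + \left(-2366\right)^{2}} = \frac{1}{21000 + 5597956} = \frac{1}{5618956}$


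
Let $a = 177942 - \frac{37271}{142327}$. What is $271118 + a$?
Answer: $\frac{63913325349}{142327} \approx 4.4906 \cdot 10^{5}$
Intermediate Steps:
$a = \frac{25325913763}{142327}$ ($a = 177942 - \frac{37271}{142327} = \frac{25325913763}{142327} \approx 1.7794 \cdot 10^{5}$)
$271118 + a = 271118 + \frac{25325913763}{142327} = \frac{63913325349}{142327}$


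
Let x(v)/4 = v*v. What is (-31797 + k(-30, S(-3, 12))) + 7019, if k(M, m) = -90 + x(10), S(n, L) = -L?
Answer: -24468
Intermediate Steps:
x(v) = 4*v² (x(v) = 4*(v*v) = 4*v²)
k(M, m) = 310 (k(M, m) = -90 + 4*10² = -90 + 4*100 = -90 + 400 = 310)
(-31797 + k(-30, S(-3, 12))) + 7019 = (-31797 + 310) + 7019 = -31487 + 7019 = -24468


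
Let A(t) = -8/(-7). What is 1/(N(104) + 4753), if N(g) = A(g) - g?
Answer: 7/32551 ≈ 0.00021505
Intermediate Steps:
A(t) = 8/7 (A(t) = -8*(-1/7) = 8/7)
N(g) = 8/7 - g
1/(N(104) + 4753) = 1/((8/7 - 1*104) + 4753) = 1/((8/7 - 104) + 4753) = 1/(-720/7 + 4753) = 1/(32551/7) = 7/32551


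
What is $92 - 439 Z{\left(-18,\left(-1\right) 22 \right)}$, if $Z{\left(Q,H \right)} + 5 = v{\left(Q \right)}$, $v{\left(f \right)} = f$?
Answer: $10189$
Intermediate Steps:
$Z{\left(Q,H \right)} = -5 + Q$
$92 - 439 Z{\left(-18,\left(-1\right) 22 \right)} = 92 - 439 \left(-5 - 18\right) = 92 - -10097 = 92 + 10097 = 10189$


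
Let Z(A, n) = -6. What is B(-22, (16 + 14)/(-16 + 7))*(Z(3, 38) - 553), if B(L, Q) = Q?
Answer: 5590/3 ≈ 1863.3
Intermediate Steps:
B(-22, (16 + 14)/(-16 + 7))*(Z(3, 38) - 553) = ((16 + 14)/(-16 + 7))*(-6 - 553) = (30/(-9))*(-559) = (30*(-⅑))*(-559) = -10/3*(-559) = 5590/3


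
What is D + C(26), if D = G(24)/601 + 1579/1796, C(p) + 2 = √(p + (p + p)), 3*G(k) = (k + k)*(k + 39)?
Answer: 600555/1079396 + √78 ≈ 9.3881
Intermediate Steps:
G(k) = 2*k*(39 + k)/3 (G(k) = ((k + k)*(k + 39))/3 = ((2*k)*(39 + k))/3 = (2*k*(39 + k))/3 = 2*k*(39 + k)/3)
C(p) = -2 + √3*√p (C(p) = -2 + √(p + (p + p)) = -2 + √(p + 2*p) = -2 + √(3*p) = -2 + √3*√p)
D = 2759347/1079396 (D = ((⅔)*24*(39 + 24))/601 + 1579/1796 = ((⅔)*24*63)*(1/601) + 1579*(1/1796) = 1008*(1/601) + 1579/1796 = 1008/601 + 1579/1796 = 2759347/1079396 ≈ 2.5564)
D + C(26) = 2759347/1079396 + (-2 + √3*√26) = 2759347/1079396 + (-2 + √78) = 600555/1079396 + √78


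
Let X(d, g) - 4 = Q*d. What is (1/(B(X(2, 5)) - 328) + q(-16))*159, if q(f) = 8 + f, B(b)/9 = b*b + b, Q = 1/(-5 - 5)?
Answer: -5214087/4096 ≈ -1273.0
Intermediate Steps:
Q = -1/10 (Q = 1/(-10) = -1/10 ≈ -0.10000)
X(d, g) = 4 - d/10
B(b) = 9*b + 9*b**2 (B(b) = 9*(b*b + b) = 9*(b**2 + b) = 9*(b + b**2) = 9*b + 9*b**2)
(1/(B(X(2, 5)) - 328) + q(-16))*159 = (1/(9*(4 - 1/10*2)*(1 + (4 - 1/10*2)) - 328) + (8 - 16))*159 = (1/(9*(4 - 1/5)*(1 + (4 - 1/5)) - 328) - 8)*159 = (1/(9*(19/5)*(1 + 19/5) - 328) - 8)*159 = (1/(9*(19/5)*(24/5) - 328) - 8)*159 = (1/(4104/25 - 328) - 8)*159 = (1/(-4096/25) - 8)*159 = (-25/4096 - 8)*159 = -32793/4096*159 = -5214087/4096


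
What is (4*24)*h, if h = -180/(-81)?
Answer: 640/3 ≈ 213.33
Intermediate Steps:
h = 20/9 (h = -180*(-1/81) = 20/9 ≈ 2.2222)
(4*24)*h = (4*24)*(20/9) = 96*(20/9) = 640/3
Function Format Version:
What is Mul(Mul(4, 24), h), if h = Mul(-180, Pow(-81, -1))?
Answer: Rational(640, 3) ≈ 213.33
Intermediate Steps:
h = Rational(20, 9) (h = Mul(-180, Rational(-1, 81)) = Rational(20, 9) ≈ 2.2222)
Mul(Mul(4, 24), h) = Mul(Mul(4, 24), Rational(20, 9)) = Mul(96, Rational(20, 9)) = Rational(640, 3)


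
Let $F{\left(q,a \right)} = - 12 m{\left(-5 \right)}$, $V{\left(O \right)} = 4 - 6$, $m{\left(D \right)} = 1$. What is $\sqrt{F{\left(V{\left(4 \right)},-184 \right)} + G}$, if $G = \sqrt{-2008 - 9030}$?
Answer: $\sqrt{-12 + i \sqrt{11038}} \approx 6.8464 + 7.6728 i$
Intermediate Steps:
$V{\left(O \right)} = -2$ ($V{\left(O \right)} = 4 - 6 = -2$)
$F{\left(q,a \right)} = -12$ ($F{\left(q,a \right)} = \left(-12\right) 1 = -12$)
$G = i \sqrt{11038}$ ($G = \sqrt{-11038} = i \sqrt{11038} \approx 105.06 i$)
$\sqrt{F{\left(V{\left(4 \right)},-184 \right)} + G} = \sqrt{-12 + i \sqrt{11038}}$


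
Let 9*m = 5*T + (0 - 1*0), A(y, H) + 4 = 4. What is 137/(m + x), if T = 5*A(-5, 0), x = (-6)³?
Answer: -137/216 ≈ -0.63426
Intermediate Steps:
A(y, H) = 0 (A(y, H) = -4 + 4 = 0)
x = -216
T = 0 (T = 5*0 = 0)
m = 0 (m = (5*0 + (0 - 1*0))/9 = (0 + (0 + 0))/9 = (0 + 0)/9 = (⅑)*0 = 0)
137/(m + x) = 137/(0 - 216) = 137/(-216) = 137*(-1/216) = -137/216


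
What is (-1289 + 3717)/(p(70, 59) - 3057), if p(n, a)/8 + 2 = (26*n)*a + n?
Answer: 2428/856527 ≈ 0.0028347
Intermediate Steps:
p(n, a) = -16 + 8*n + 208*a*n (p(n, a) = -16 + 8*((26*n)*a + n) = -16 + 8*(26*a*n + n) = -16 + 8*(n + 26*a*n) = -16 + (8*n + 208*a*n) = -16 + 8*n + 208*a*n)
(-1289 + 3717)/(p(70, 59) - 3057) = (-1289 + 3717)/((-16 + 8*70 + 208*59*70) - 3057) = 2428/((-16 + 560 + 859040) - 3057) = 2428/(859584 - 3057) = 2428/856527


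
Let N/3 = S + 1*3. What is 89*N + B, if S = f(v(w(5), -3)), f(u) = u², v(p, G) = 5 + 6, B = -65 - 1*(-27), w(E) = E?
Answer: 33070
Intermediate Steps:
B = -38 (B = -65 + 27 = -38)
v(p, G) = 11
S = 121 (S = 11² = 121)
N = 372 (N = 3*(121 + 1*3) = 3*(121 + 3) = 3*124 = 372)
89*N + B = 89*372 - 38 = 33108 - 38 = 33070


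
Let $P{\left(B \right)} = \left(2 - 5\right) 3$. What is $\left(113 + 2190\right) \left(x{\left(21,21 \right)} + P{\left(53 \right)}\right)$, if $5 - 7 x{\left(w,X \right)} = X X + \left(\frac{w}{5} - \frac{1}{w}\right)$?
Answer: $- \frac{2483057}{15} \approx -1.6554 \cdot 10^{5}$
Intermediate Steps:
$P{\left(B \right)} = -9$ ($P{\left(B \right)} = \left(-3\right) 3 = -9$)
$x{\left(w,X \right)} = \frac{5}{7} - \frac{X^{2}}{7} - \frac{w}{35} + \frac{1}{7 w}$ ($x{\left(w,X \right)} = \frac{5}{7} - \frac{X X + \left(\frac{w}{5} - \frac{1}{w}\right)}{7} = \frac{5}{7} - \frac{X^{2} + \left(w \frac{1}{5} - \frac{1}{w}\right)}{7} = \frac{5}{7} - \frac{X^{2} + \left(\frac{w}{5} - \frac{1}{w}\right)}{7} = \frac{5}{7} - \frac{X^{2} + \left(- \frac{1}{w} + \frac{w}{5}\right)}{7} = \frac{5}{7} - \frac{X^{2} - \frac{1}{w} + \frac{w}{5}}{7} = \frac{5}{7} - \left(- \frac{1}{7 w} + \frac{X^{2}}{7} + \frac{w}{35}\right) = \frac{5}{7} - \frac{X^{2}}{7} - \frac{w}{35} + \frac{1}{7 w}$)
$\left(113 + 2190\right) \left(x{\left(21,21 \right)} + P{\left(53 \right)}\right) = \left(113 + 2190\right) \left(\frac{5 - 21 \left(-25 + 21 + 5 \cdot 21^{2}\right)}{35 \cdot 21} - 9\right) = 2303 \left(\frac{1}{35} \cdot \frac{1}{21} \left(5 - 21 \left(-25 + 21 + 5 \cdot 441\right)\right) - 9\right) = 2303 \left(\frac{1}{35} \cdot \frac{1}{21} \left(5 - 21 \left(-25 + 21 + 2205\right)\right) - 9\right) = 2303 \left(\frac{1}{35} \cdot \frac{1}{21} \left(5 - 21 \cdot 2201\right) - 9\right) = 2303 \left(\frac{1}{35} \cdot \frac{1}{21} \left(5 - 46221\right) - 9\right) = 2303 \left(\frac{1}{35} \cdot \frac{1}{21} \left(-46216\right) - 9\right) = 2303 \left(- \frac{46216}{735} - 9\right) = 2303 \left(- \frac{52831}{735}\right) = - \frac{2483057}{15}$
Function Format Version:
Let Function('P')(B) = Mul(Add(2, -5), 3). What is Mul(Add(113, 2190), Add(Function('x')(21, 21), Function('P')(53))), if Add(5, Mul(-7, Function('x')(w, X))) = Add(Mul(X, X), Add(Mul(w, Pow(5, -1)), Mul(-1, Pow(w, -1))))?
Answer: Rational(-2483057, 15) ≈ -1.6554e+5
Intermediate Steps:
Function('P')(B) = -9 (Function('P')(B) = Mul(-3, 3) = -9)
Function('x')(w, X) = Add(Rational(5, 7), Mul(Rational(-1, 7), Pow(X, 2)), Mul(Rational(-1, 35), w), Mul(Rational(1, 7), Pow(w, -1))) (Function('x')(w, X) = Add(Rational(5, 7), Mul(Rational(-1, 7), Add(Mul(X, X), Add(Mul(w, Pow(5, -1)), Mul(-1, Pow(w, -1)))))) = Add(Rational(5, 7), Mul(Rational(-1, 7), Add(Pow(X, 2), Add(Mul(w, Rational(1, 5)), Mul(-1, Pow(w, -1)))))) = Add(Rational(5, 7), Mul(Rational(-1, 7), Add(Pow(X, 2), Add(Mul(Rational(1, 5), w), Mul(-1, Pow(w, -1)))))) = Add(Rational(5, 7), Mul(Rational(-1, 7), Add(Pow(X, 2), Add(Mul(-1, Pow(w, -1)), Mul(Rational(1, 5), w))))) = Add(Rational(5, 7), Mul(Rational(-1, 7), Add(Pow(X, 2), Mul(-1, Pow(w, -1)), Mul(Rational(1, 5), w)))) = Add(Rational(5, 7), Add(Mul(Rational(-1, 7), Pow(X, 2)), Mul(Rational(-1, 35), w), Mul(Rational(1, 7), Pow(w, -1)))) = Add(Rational(5, 7), Mul(Rational(-1, 7), Pow(X, 2)), Mul(Rational(-1, 35), w), Mul(Rational(1, 7), Pow(w, -1))))
Mul(Add(113, 2190), Add(Function('x')(21, 21), Function('P')(53))) = Mul(Add(113, 2190), Add(Mul(Rational(1, 35), Pow(21, -1), Add(5, Mul(-1, 21, Add(-25, 21, Mul(5, Pow(21, 2)))))), -9)) = Mul(2303, Add(Mul(Rational(1, 35), Rational(1, 21), Add(5, Mul(-1, 21, Add(-25, 21, Mul(5, 441))))), -9)) = Mul(2303, Add(Mul(Rational(1, 35), Rational(1, 21), Add(5, Mul(-1, 21, Add(-25, 21, 2205)))), -9)) = Mul(2303, Add(Mul(Rational(1, 35), Rational(1, 21), Add(5, Mul(-1, 21, 2201))), -9)) = Mul(2303, Add(Mul(Rational(1, 35), Rational(1, 21), Add(5, -46221)), -9)) = Mul(2303, Add(Mul(Rational(1, 35), Rational(1, 21), -46216), -9)) = Mul(2303, Add(Rational(-46216, 735), -9)) = Mul(2303, Rational(-52831, 735)) = Rational(-2483057, 15)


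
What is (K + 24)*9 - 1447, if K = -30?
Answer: -1501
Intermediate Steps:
(K + 24)*9 - 1447 = (-30 + 24)*9 - 1447 = -6*9 - 1447 = -54 - 1447 = -1501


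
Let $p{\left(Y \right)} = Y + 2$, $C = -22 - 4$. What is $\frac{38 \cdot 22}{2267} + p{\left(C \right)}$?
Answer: $- \frac{53572}{2267} \approx -23.631$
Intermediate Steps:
$C = -26$
$p{\left(Y \right)} = 2 + Y$
$\frac{38 \cdot 22}{2267} + p{\left(C \right)} = \frac{38 \cdot 22}{2267} + \left(2 - 26\right) = 836 \cdot \frac{1}{2267} - 24 = \frac{836}{2267} - 24 = - \frac{53572}{2267}$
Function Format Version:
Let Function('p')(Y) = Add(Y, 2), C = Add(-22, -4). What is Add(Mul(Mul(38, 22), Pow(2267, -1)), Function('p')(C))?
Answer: Rational(-53572, 2267) ≈ -23.631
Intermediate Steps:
C = -26
Function('p')(Y) = Add(2, Y)
Add(Mul(Mul(38, 22), Pow(2267, -1)), Function('p')(C)) = Add(Mul(Mul(38, 22), Pow(2267, -1)), Add(2, -26)) = Add(Mul(836, Rational(1, 2267)), -24) = Add(Rational(836, 2267), -24) = Rational(-53572, 2267)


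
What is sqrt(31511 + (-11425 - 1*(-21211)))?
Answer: sqrt(41297) ≈ 203.22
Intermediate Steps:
sqrt(31511 + (-11425 - 1*(-21211))) = sqrt(31511 + (-11425 + 21211)) = sqrt(31511 + 9786) = sqrt(41297)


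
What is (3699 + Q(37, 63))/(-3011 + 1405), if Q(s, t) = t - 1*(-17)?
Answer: -3779/1606 ≈ -2.3531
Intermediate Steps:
Q(s, t) = 17 + t (Q(s, t) = t + 17 = 17 + t)
(3699 + Q(37, 63))/(-3011 + 1405) = (3699 + (17 + 63))/(-3011 + 1405) = (3699 + 80)/(-1606) = 3779*(-1/1606) = -3779/1606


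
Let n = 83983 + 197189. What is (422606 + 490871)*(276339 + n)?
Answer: 509273475747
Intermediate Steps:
n = 281172
(422606 + 490871)*(276339 + n) = (422606 + 490871)*(276339 + 281172) = 913477*557511 = 509273475747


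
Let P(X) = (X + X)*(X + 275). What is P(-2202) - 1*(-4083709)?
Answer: 12570217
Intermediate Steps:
P(X) = 2*X*(275 + X) (P(X) = (2*X)*(275 + X) = 2*X*(275 + X))
P(-2202) - 1*(-4083709) = 2*(-2202)*(275 - 2202) - 1*(-4083709) = 2*(-2202)*(-1927) + 4083709 = 8486508 + 4083709 = 12570217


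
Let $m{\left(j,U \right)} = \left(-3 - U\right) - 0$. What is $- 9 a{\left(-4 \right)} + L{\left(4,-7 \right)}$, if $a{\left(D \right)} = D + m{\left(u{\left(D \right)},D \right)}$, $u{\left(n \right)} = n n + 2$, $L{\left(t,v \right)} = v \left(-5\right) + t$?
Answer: $66$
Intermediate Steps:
$L{\left(t,v \right)} = t - 5 v$ ($L{\left(t,v \right)} = - 5 v + t = t - 5 v$)
$u{\left(n \right)} = 2 + n^{2}$ ($u{\left(n \right)} = n^{2} + 2 = 2 + n^{2}$)
$m{\left(j,U \right)} = -3 - U$ ($m{\left(j,U \right)} = \left(-3 - U\right) + 0 = -3 - U$)
$a{\left(D \right)} = -3$ ($a{\left(D \right)} = D - \left(3 + D\right) = -3$)
$- 9 a{\left(-4 \right)} + L{\left(4,-7 \right)} = \left(-9\right) \left(-3\right) + \left(4 - -35\right) = 27 + \left(4 + 35\right) = 27 + 39 = 66$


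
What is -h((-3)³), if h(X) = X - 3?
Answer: 30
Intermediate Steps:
h(X) = -3 + X
-h((-3)³) = -(-3 + (-3)³) = -(-3 - 27) = -1*(-30) = 30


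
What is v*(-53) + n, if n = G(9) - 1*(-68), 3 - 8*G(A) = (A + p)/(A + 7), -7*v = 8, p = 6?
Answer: 115431/896 ≈ 128.83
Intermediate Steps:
v = -8/7 (v = -⅐*8 = -8/7 ≈ -1.1429)
G(A) = 3/8 - (6 + A)/(8*(7 + A)) (G(A) = 3/8 - (A + 6)/(8*(A + 7)) = 3/8 - (6 + A)/(8*(7 + A)))
n = 8737/128 (n = (15 + 2*9)/(8*(7 + 9)) - 1*(-68) = (⅛)*(15 + 18)/16 + 68 = (⅛)*(1/16)*33 + 68 = 33/128 + 68 = 8737/128 ≈ 68.258)
v*(-53) + n = -8/7*(-53) + 8737/128 = 424/7 + 8737/128 = 115431/896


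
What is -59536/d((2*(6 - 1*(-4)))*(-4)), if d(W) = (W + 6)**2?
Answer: -14884/1369 ≈ -10.872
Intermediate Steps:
d(W) = (6 + W)**2
-59536/d((2*(6 - 1*(-4)))*(-4)) = -59536/(6 + (2*(6 - 1*(-4)))*(-4))**2 = -59536/(6 + (2*(6 + 4))*(-4))**2 = -59536/(6 + (2*10)*(-4))**2 = -59536/(6 + 20*(-4))**2 = -59536/(6 - 80)**2 = -59536/((-74)**2) = -59536/5476 = -59536*1/5476 = -14884/1369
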